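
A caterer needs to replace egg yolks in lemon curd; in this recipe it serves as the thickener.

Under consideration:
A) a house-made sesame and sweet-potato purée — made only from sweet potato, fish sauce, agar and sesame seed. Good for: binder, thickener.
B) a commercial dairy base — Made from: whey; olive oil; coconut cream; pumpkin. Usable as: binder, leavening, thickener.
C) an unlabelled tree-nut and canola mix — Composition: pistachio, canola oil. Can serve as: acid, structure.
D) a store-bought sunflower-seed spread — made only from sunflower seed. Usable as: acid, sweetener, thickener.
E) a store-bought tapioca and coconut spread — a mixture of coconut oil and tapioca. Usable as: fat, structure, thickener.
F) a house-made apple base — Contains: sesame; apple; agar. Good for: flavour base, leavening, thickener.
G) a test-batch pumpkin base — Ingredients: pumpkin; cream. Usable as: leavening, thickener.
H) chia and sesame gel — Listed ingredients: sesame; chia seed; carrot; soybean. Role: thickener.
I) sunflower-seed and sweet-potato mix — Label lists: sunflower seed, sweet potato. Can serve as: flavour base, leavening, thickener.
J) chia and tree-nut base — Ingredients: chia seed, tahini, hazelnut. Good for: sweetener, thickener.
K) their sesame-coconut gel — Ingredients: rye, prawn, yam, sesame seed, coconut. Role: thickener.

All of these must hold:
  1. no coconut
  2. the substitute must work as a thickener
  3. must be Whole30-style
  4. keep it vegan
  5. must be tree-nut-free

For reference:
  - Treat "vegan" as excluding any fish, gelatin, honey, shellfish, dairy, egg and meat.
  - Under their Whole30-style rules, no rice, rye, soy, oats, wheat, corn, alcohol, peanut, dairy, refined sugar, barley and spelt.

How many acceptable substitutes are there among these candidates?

A: has fish sauce, so not vegan — out
B: has whey, so not vegan; has whey, so not Whole30-style (and 1 more) — no
C: not usable as a thickener; has pistachio, so not tree-nut-free — no
D: all constraints satisfied — OK
E: has coconut oil, so not coconut-free — out
F: every rule checks out — keep
G: has cream, so not vegan; has cream, so not Whole30-style — no
H: has soybean, so not Whole30-style — out
I: only sunflower seed and sweet potato; none excluded — OK
J: has hazelnut, so not tree-nut-free — no
K: has prawn, so not vegan; has rye, so not Whole30-style (and 1 more) — no

3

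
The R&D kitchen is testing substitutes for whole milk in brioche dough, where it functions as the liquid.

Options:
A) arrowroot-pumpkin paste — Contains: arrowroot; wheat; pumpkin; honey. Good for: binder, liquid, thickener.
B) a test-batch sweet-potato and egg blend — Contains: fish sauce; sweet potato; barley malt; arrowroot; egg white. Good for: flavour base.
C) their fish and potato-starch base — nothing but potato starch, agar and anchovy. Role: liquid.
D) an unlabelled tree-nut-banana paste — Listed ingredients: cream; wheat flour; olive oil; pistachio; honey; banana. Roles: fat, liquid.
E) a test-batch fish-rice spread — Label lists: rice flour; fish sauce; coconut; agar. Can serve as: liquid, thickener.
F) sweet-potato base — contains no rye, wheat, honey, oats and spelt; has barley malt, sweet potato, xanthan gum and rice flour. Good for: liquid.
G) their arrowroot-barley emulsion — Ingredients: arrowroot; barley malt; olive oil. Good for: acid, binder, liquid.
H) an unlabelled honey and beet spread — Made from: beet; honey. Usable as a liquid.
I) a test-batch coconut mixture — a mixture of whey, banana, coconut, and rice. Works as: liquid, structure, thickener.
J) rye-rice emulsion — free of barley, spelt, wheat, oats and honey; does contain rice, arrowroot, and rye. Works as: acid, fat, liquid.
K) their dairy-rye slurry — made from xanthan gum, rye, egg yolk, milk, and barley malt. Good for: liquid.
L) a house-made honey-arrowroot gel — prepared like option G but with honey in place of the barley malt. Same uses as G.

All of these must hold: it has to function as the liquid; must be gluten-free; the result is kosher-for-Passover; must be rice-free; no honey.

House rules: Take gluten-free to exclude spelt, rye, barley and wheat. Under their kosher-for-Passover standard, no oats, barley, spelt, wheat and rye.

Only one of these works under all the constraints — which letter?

C

A: has wheat, so not gluten-free; has wheat, so not kosher-for-Passover (and 1 more) — reject
B: not usable as a liquid; has barley malt, so not gluten-free (and 1 more) — no
C: only anchovy, potato starch, and agar; none excluded — keep
D: has wheat flour, so not gluten-free; has wheat flour, so not kosher-for-Passover (and 1 more) — reject
E: has rice flour, so not rice-free — reject
F: has barley malt, so not gluten-free; has barley malt, so not kosher-for-Passover (and 1 more) — out
G: has barley malt, so not gluten-free; has barley malt, so not kosher-for-Passover — out
H: has honey, so not honey-free — reject
I: has rice, so not rice-free — reject
J: has rye, so not gluten-free; has rye, so not kosher-for-Passover (and 1 more) — no
K: has barley malt, so not gluten-free; has barley malt, so not kosher-for-Passover — reject
L: has honey, so not honey-free — no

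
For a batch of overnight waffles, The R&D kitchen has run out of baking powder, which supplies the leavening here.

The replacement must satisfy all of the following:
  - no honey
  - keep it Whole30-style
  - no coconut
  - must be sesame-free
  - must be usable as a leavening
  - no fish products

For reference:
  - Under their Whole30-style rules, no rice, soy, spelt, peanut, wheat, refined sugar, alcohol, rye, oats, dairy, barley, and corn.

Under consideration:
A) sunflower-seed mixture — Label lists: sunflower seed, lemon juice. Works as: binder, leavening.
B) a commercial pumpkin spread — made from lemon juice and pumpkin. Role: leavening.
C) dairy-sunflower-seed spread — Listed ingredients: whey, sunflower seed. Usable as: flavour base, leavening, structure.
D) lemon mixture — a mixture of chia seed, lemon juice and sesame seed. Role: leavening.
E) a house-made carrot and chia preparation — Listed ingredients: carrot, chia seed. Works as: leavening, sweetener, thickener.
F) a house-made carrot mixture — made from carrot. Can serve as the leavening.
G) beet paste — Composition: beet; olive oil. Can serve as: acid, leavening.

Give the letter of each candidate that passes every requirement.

A: no coconut, no honey — OK
B: only lemon juice and pumpkin; none excluded — keep
C: has whey, so not Whole30-style — reject
D: has sesame seed, so not sesame-free — reject
E: only carrot and chia seed; none excluded — keep
F: every rule checks out — keep
G: no coconut, no sesame — valid

A, B, E, F, G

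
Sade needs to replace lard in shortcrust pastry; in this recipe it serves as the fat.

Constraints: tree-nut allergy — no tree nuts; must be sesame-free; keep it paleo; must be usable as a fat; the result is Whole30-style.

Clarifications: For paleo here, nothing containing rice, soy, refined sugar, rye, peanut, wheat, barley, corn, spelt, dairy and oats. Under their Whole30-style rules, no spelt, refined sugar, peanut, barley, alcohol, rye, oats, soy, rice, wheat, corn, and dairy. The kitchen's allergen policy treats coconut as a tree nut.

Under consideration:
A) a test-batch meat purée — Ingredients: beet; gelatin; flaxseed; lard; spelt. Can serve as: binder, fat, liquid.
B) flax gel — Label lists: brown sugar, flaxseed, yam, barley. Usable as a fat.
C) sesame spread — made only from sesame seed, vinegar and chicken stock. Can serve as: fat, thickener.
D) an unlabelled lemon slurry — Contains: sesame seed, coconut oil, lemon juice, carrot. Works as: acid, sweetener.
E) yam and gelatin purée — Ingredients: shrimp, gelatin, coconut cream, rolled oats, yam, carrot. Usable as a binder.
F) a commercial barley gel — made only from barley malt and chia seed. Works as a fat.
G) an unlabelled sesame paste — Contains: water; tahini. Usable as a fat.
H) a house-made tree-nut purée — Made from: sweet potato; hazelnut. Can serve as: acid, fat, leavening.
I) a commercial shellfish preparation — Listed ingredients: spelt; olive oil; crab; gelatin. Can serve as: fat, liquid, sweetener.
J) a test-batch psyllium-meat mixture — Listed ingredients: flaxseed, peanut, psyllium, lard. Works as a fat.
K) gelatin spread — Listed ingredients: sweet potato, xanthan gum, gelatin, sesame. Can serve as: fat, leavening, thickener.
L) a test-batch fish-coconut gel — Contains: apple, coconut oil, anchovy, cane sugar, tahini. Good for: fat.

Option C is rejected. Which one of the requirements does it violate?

sesame-free

usable as a fat: satisfied
paleo: satisfied
Whole30-style: satisfied
sesame-free: has sesame seed — fails
tree-nut-free: satisfied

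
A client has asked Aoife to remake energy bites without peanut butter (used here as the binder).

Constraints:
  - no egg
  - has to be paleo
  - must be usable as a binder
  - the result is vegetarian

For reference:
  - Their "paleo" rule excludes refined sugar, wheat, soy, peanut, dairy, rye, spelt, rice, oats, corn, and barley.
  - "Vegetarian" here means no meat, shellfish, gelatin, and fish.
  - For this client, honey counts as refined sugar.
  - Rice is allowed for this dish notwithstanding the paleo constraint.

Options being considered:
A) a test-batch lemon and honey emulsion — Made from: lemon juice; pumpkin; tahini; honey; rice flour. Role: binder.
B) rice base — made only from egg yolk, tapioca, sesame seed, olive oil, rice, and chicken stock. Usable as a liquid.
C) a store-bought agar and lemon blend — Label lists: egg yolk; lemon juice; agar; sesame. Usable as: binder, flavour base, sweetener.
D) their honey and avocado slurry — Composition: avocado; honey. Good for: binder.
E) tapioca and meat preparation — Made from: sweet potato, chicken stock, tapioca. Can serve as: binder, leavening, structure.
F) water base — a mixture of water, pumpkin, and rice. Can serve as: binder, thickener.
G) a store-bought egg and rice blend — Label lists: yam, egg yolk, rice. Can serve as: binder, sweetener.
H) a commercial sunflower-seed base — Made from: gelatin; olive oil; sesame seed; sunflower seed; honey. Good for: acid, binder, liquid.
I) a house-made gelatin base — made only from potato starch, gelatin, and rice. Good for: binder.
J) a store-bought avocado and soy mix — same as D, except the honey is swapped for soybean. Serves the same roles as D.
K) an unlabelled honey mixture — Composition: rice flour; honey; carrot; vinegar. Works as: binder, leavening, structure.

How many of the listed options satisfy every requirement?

A: has honey, so not paleo — out
B: not usable as a binder; has chicken stock, so not vegetarian (and 1 more) — out
C: has egg yolk, so not egg-free — reject
D: has honey, so not paleo — no
E: has chicken stock, so not vegetarian — out
F: rice is permitted under the paleo carve-out; nothing else excluded — keep
G: has egg yolk, so not egg-free — reject
H: has honey, so not paleo; has gelatin, so not vegetarian — no
I: has gelatin, so not vegetarian — no
J: has soybean, so not paleo — no
K: has honey, so not paleo — reject

1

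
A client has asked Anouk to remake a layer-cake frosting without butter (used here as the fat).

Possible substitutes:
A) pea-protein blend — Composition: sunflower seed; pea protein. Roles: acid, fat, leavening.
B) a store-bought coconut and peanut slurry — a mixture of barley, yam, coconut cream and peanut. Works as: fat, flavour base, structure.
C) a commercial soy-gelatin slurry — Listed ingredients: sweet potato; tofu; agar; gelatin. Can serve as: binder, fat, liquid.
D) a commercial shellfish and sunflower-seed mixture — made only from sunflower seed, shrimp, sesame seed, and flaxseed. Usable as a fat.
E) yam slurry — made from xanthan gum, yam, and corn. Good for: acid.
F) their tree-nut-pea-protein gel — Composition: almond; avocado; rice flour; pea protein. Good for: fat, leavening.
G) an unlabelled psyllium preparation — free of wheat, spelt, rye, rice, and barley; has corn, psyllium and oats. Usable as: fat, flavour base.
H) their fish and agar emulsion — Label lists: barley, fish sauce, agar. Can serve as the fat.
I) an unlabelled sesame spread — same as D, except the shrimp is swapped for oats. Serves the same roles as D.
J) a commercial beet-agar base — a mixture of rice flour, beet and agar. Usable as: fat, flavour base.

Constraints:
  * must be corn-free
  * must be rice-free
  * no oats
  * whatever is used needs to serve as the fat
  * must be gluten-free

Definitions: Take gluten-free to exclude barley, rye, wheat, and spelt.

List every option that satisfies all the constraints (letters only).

A, C, D

A: no rice, gluten-free — OK
B: has barley, so not gluten-free — out
C: nothing on the exclusion list — OK
D: no corn, no rice — OK
E: not usable as a fat; has corn, so not corn-free — reject
F: has rice flour, so not rice-free — reject
G: has corn, so not corn-free; has oats, so not oat-free — out
H: has barley, so not gluten-free — out
I: has oats, so not oat-free — out
J: has rice flour, so not rice-free — out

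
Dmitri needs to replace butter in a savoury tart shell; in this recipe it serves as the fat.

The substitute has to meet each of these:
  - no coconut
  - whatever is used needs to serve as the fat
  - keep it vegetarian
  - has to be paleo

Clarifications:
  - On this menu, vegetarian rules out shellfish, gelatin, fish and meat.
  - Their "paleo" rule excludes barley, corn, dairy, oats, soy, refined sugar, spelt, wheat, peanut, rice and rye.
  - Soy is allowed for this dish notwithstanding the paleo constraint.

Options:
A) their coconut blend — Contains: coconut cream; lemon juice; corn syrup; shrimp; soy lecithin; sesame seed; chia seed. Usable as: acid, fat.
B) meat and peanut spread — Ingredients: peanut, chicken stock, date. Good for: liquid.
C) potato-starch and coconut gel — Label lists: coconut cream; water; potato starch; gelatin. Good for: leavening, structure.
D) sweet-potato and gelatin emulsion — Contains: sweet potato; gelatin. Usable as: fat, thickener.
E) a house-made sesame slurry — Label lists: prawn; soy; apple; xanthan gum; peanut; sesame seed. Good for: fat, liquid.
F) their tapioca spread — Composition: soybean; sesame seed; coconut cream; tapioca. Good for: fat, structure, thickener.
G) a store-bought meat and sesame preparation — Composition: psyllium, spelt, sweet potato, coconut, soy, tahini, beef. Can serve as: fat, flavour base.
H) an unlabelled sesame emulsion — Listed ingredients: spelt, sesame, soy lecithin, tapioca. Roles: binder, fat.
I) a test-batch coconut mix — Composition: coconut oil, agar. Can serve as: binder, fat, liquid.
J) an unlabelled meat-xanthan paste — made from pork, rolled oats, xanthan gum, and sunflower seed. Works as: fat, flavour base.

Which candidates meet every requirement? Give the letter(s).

A: has shrimp, so not vegetarian; has corn syrup, so not paleo (and 1 more) — no
B: not usable as a fat; has chicken stock, so not vegetarian (and 1 more) — out
C: not usable as a fat; has gelatin, so not vegetarian (and 1 more) — out
D: has gelatin, so not vegetarian — no
E: has prawn, so not vegetarian; has peanut, so not paleo — out
F: has coconut cream, so not coconut-free — reject
G: has beef, so not vegetarian; has spelt, so not paleo (and 1 more) — no
H: has spelt, so not paleo — out
I: has coconut oil, so not coconut-free — out
J: has pork, so not vegetarian; has rolled oats, so not paleo — no

none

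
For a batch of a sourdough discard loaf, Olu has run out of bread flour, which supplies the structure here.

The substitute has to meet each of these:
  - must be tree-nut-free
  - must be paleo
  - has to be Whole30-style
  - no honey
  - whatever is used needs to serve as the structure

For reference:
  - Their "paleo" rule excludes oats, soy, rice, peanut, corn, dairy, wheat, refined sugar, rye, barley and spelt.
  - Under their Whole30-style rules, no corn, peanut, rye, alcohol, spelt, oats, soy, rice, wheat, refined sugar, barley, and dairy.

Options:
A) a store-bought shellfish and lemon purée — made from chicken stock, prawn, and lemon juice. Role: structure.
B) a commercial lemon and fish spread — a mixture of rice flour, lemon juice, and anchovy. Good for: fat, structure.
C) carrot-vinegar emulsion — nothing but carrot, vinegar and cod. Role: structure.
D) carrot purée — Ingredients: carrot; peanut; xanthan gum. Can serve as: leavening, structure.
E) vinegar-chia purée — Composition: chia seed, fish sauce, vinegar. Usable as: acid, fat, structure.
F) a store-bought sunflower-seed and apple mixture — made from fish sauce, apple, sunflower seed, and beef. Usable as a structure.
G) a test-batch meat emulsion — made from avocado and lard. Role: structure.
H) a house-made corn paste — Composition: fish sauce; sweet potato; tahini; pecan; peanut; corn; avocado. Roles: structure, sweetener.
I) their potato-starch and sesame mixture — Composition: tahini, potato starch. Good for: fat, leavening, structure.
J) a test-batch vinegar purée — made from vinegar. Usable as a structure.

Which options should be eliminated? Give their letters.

A: only chicken stock, prawn and lemon juice; none excluded — keep
B: has rice flour, so not paleo; has rice flour, so not Whole30-style — no
C: only cod, carrot and vinegar; none excluded — valid
D: has peanut, so not paleo; has peanut, so not Whole30-style — out
E: only fish sauce, vinegar and chia seed; none excluded — valid
F: every rule checks out — valid
G: every rule checks out — valid
H: has corn, so not paleo; has corn, so not Whole30-style (and 1 more) — out
I: only tahini and potato starch; none excluded — valid
J: only vinegar; none excluded — OK

B, D, H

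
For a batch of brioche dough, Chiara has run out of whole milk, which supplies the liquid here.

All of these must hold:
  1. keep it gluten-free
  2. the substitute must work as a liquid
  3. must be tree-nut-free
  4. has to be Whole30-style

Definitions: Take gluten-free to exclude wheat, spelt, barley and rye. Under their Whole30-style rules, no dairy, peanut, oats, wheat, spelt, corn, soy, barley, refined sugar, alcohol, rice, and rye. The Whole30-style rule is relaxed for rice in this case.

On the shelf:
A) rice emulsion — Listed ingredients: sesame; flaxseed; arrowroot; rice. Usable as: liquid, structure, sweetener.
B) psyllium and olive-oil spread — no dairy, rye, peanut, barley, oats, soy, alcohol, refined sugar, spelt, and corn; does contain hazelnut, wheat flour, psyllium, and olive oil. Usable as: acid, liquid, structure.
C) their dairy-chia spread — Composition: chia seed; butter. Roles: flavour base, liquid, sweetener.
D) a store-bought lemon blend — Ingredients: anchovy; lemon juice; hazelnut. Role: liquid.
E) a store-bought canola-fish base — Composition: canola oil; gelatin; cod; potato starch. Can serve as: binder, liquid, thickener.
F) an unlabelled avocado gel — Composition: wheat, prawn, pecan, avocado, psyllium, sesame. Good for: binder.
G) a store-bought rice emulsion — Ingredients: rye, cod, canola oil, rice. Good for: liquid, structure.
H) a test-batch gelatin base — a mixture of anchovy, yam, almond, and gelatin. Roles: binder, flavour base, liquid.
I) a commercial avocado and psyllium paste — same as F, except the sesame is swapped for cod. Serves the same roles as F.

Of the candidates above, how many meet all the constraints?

A: rice is permitted under the Whole30-style carve-out; nothing else excluded — keep
B: has wheat flour, so not gluten-free; has wheat flour, so not Whole30-style (and 1 more) — no
C: has butter, so not Whole30-style — reject
D: has hazelnut, so not tree-nut-free — out
E: cod and gelatin etc. — none of it excluded — valid
F: not usable as a liquid; has wheat, so not gluten-free (and 2 more) — reject
G: has rye, so not gluten-free; has rye, so not Whole30-style — reject
H: has almond, so not tree-nut-free — out
I: not usable as a liquid; has wheat, so not gluten-free (and 2 more) — out

2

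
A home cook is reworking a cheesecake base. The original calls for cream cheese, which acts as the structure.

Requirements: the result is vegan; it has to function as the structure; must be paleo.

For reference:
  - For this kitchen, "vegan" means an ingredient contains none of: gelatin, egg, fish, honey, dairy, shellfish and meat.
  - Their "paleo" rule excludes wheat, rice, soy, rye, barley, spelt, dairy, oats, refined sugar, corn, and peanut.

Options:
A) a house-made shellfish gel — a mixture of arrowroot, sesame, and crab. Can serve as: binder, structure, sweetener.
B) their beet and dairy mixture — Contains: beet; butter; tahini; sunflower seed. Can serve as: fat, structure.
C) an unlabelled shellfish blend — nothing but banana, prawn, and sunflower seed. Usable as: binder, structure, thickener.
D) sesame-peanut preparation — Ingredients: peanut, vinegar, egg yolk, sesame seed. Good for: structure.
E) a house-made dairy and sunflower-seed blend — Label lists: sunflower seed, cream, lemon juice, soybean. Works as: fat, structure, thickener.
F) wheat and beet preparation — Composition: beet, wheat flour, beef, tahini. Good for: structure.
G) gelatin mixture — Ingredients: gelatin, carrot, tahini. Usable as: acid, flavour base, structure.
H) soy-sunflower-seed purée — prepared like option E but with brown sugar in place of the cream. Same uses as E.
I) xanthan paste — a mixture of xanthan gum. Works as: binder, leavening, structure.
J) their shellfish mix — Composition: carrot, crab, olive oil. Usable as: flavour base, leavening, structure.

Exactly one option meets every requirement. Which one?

A: has crab, so not vegan — no
B: has butter, so not vegan; has butter, so not paleo — reject
C: has prawn, so not vegan — no
D: has egg yolk, so not vegan; has peanut, so not paleo — no
E: has cream, so not vegan; has cream, so not paleo — out
F: has beef, so not vegan; has wheat flour, so not paleo — no
G: has gelatin, so not vegan — no
H: has soybean, so not paleo — reject
I: only xanthan gum; none excluded — valid
J: has crab, so not vegan — reject

I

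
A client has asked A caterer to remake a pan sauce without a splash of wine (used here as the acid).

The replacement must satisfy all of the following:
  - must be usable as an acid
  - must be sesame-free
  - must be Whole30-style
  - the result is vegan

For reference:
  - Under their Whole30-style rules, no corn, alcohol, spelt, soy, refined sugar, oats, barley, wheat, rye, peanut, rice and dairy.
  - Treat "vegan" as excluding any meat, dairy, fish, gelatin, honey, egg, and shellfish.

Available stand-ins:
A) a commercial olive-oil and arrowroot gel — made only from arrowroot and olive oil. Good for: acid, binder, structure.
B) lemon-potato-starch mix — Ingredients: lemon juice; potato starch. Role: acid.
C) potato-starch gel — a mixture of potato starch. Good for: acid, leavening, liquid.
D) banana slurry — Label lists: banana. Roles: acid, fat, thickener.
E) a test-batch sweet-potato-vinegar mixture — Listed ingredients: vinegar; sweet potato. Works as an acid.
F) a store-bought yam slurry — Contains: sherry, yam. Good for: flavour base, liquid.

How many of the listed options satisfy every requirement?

5

A: only olive oil and arrowroot; none excluded — valid
B: no sesame, Whole30-style — valid
C: works as an acid, Whole30-style, vegan — valid
D: nothing on the exclusion list — valid
E: works as an acid, Whole30-style, vegan — keep
F: not usable as an acid; has sherry, so not Whole30-style — reject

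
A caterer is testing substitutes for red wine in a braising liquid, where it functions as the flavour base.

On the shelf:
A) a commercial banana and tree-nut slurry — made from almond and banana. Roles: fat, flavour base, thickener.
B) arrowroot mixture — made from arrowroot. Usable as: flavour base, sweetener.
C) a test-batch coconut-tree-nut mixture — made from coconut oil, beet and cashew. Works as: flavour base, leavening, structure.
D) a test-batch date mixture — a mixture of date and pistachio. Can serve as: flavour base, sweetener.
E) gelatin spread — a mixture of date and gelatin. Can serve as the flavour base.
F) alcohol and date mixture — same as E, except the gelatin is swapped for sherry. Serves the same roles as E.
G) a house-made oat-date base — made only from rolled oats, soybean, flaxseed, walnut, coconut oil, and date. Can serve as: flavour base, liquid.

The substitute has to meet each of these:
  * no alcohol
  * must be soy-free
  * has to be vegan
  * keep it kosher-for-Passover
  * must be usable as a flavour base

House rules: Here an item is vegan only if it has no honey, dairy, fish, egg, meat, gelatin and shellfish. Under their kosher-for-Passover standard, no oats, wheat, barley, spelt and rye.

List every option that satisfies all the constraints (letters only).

A, B, C, D

A: every rule checks out — OK
B: works as a flavour base, kosher-for-Passover, no soy — keep
C: only coconut oil, cashew, and beet; none excluded — keep
D: only pistachio and date; none excluded — keep
E: has gelatin, so not vegan — reject
F: has sherry, so not alcohol-free — no
G: has rolled oats, so not kosher-for-Passover; has soybean, so not soy-free — reject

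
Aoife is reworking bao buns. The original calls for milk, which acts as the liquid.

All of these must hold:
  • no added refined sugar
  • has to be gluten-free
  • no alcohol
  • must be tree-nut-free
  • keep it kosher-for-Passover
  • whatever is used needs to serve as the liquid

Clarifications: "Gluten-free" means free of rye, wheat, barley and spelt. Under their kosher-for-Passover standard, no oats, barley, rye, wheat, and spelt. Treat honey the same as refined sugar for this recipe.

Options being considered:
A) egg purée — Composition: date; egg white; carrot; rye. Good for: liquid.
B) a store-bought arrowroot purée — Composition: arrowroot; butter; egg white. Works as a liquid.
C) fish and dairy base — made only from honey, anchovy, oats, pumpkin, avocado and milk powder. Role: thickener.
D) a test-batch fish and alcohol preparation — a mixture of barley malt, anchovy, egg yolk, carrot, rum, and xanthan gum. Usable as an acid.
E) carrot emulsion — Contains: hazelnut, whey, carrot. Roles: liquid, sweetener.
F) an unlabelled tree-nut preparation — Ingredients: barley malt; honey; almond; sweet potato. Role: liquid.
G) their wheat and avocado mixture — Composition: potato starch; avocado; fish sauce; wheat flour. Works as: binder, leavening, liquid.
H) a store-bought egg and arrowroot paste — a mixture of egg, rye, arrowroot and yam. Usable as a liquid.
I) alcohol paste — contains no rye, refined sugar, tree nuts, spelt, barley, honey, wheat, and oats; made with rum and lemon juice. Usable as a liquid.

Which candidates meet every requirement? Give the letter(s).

B

A: has rye, so not gluten-free; has rye, so not kosher-for-Passover — reject
B: works as a liquid, gluten-free, no tree nuts — OK
C: not usable as a liquid; has oats, so not kosher-for-Passover (and 1 more) — reject
D: not usable as a liquid; has barley malt, so not gluten-free (and 2 more) — out
E: has hazelnut, so not tree-nut-free — out
F: has barley malt, so not gluten-free; has barley malt, so not kosher-for-Passover (and 2 more) — out
G: has wheat flour, so not gluten-free; has wheat flour, so not kosher-for-Passover — no
H: has rye, so not gluten-free; has rye, so not kosher-for-Passover — no
I: has rum, so not alcohol-free — no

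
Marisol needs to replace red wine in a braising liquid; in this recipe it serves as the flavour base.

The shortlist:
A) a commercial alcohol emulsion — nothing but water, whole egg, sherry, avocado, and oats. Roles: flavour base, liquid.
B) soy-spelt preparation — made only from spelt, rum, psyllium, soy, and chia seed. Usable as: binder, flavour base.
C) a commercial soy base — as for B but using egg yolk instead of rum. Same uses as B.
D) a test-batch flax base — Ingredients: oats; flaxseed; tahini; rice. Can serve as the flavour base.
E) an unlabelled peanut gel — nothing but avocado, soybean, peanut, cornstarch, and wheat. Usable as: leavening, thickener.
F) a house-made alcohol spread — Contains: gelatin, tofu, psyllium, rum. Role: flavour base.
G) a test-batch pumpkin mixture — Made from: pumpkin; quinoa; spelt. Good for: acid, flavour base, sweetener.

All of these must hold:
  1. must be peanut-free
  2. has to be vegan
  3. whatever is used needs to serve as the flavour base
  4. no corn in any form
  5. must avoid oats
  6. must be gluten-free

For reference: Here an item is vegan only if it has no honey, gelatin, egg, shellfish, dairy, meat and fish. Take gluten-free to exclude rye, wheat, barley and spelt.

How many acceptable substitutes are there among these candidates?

A: has whole egg, so not vegan; has oats, so not oat-free — reject
B: has spelt, so not gluten-free — no
C: has egg yolk, so not vegan; has spelt, so not gluten-free — no
D: has oats, so not oat-free — reject
E: not usable as a flavour base; has wheat, so not gluten-free (and 2 more) — reject
F: has gelatin, so not vegan — out
G: has spelt, so not gluten-free — no

0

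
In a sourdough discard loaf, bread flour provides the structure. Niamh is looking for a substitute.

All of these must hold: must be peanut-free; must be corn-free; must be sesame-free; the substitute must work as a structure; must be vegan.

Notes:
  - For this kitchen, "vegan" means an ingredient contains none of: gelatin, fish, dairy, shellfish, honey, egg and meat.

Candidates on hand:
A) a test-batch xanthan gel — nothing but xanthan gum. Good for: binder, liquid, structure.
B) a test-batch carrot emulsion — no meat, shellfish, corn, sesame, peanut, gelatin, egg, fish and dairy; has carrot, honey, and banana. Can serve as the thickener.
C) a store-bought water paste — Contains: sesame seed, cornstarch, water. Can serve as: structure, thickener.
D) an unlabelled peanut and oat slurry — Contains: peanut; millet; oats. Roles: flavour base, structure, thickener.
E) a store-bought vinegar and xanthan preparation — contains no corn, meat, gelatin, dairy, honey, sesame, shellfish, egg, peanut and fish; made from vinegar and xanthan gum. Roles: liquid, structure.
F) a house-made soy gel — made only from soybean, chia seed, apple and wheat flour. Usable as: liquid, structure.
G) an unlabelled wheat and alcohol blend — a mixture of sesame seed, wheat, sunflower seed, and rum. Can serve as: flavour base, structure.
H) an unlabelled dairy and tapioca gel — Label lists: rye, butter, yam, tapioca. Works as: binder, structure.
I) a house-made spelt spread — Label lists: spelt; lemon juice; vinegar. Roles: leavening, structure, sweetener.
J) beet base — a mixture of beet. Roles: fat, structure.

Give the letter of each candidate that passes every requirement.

A: vegan, no sesame — OK
B: not usable as a structure; has honey, so not vegan — reject
C: has cornstarch, so not corn-free; has sesame seed, so not sesame-free — out
D: has peanut, so not peanut-free — no
E: all constraints satisfied — OK
F: works as a structure, no peanut, no corn — OK
G: has sesame seed, so not sesame-free — reject
H: has butter, so not vegan — no
I: only spelt, vinegar, and lemon juice; none excluded — valid
J: only beet; none excluded — valid

A, E, F, I, J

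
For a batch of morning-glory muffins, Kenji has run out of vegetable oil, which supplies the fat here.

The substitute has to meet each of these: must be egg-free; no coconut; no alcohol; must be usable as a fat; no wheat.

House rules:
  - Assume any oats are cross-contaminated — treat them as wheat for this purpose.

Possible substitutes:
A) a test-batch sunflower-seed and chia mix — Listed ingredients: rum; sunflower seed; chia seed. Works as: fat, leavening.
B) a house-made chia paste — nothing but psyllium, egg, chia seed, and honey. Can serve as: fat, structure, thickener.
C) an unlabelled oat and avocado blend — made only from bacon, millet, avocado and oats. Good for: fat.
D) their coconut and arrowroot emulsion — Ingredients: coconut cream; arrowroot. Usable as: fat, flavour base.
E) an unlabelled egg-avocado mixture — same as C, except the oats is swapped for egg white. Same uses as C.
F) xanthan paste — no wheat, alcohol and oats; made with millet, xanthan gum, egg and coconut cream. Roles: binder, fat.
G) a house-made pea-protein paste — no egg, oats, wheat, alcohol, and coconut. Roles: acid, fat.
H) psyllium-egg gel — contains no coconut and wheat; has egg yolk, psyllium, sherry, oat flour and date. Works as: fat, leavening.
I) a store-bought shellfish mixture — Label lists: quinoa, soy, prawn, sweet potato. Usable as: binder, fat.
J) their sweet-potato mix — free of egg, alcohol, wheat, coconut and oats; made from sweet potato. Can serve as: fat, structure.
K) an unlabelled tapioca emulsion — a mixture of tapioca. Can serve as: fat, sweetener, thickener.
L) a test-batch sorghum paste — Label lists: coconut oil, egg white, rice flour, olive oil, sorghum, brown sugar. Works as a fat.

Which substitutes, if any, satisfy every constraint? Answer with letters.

G, I, J, K

A: has rum, so not alcohol-free — reject
B: has egg, so not egg-free — no
C: has oats, so not wheat-free — reject
D: has coconut cream, so not coconut-free — out
E: has egg white, so not egg-free — reject
F: has egg, so not egg-free; has coconut cream, so not coconut-free — out
G: nothing on the exclusion list — valid
H: has sherry, so not alcohol-free; has egg yolk, so not egg-free (and 1 more) — out
I: prawn and soy etc. — none of it excluded — valid
J: works as a fat, no alcohol, no coconut — valid
K: wheat-free, no alcohol — keep
L: has egg white, so not egg-free; has coconut oil, so not coconut-free — reject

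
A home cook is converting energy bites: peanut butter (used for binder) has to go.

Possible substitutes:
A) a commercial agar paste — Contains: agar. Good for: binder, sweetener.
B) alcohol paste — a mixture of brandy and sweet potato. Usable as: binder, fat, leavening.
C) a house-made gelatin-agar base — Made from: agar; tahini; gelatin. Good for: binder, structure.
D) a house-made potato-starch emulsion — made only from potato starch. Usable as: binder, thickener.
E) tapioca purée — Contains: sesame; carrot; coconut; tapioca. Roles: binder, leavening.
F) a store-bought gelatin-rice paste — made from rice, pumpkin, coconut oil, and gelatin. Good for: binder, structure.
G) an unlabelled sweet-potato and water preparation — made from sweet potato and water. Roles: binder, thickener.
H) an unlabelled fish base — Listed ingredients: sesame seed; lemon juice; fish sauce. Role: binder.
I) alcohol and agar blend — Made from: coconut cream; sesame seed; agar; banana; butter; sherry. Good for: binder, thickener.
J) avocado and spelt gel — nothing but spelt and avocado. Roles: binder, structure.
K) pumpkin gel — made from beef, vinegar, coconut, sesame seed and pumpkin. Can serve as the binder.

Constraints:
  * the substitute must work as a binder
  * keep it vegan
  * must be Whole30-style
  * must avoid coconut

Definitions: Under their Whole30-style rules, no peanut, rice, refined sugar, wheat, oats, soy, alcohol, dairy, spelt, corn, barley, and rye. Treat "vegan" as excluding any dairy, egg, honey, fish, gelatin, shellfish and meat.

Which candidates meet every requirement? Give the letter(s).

A: works as a binder, Whole30-style, no coconut — valid
B: has brandy, so not Whole30-style — out
C: has gelatin, so not vegan — reject
D: every rule checks out — valid
E: has coconut, so not coconut-free — no
F: has rice, so not Whole30-style; has gelatin, so not vegan (and 1 more) — no
G: all constraints satisfied — OK
H: has fish sauce, so not vegan — no
I: has sherry, so not Whole30-style; has butter, so not vegan (and 1 more) — out
J: has spelt, so not Whole30-style — no
K: has beef, so not vegan; has coconut, so not coconut-free — no

A, D, G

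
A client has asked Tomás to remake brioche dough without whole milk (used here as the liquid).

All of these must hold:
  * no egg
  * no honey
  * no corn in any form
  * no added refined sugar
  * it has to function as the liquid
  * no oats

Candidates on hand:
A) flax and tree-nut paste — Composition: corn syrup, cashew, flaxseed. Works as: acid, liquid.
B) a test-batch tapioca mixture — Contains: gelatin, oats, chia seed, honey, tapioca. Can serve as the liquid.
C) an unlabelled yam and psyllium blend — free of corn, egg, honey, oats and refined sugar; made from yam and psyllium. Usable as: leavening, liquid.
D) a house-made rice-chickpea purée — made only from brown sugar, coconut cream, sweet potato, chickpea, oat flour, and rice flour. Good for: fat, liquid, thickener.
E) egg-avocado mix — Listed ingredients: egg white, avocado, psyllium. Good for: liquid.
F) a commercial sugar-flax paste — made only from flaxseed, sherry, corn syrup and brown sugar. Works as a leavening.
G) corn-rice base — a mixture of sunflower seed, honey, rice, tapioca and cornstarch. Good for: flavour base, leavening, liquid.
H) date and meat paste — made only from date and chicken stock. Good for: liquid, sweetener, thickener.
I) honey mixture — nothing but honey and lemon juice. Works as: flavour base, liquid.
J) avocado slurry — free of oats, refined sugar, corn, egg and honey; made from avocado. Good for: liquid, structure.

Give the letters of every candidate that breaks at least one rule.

A: has corn syrup, so not corn-free — no
B: has honey, so not honey-free; has oats, so not oat-free — reject
C: no honey, no corn — valid
D: has oat flour, so not oat-free; has brown sugar, so not no-added-sugar — reject
E: has egg white, so not egg-free — reject
F: not usable as a liquid; has corn syrup, so not corn-free (and 1 more) — no
G: has cornstarch, so not corn-free; has honey, so not honey-free — out
H: only chicken stock and date; none excluded — valid
I: has honey, so not honey-free — reject
J: no honey, no oats — keep

A, B, D, E, F, G, I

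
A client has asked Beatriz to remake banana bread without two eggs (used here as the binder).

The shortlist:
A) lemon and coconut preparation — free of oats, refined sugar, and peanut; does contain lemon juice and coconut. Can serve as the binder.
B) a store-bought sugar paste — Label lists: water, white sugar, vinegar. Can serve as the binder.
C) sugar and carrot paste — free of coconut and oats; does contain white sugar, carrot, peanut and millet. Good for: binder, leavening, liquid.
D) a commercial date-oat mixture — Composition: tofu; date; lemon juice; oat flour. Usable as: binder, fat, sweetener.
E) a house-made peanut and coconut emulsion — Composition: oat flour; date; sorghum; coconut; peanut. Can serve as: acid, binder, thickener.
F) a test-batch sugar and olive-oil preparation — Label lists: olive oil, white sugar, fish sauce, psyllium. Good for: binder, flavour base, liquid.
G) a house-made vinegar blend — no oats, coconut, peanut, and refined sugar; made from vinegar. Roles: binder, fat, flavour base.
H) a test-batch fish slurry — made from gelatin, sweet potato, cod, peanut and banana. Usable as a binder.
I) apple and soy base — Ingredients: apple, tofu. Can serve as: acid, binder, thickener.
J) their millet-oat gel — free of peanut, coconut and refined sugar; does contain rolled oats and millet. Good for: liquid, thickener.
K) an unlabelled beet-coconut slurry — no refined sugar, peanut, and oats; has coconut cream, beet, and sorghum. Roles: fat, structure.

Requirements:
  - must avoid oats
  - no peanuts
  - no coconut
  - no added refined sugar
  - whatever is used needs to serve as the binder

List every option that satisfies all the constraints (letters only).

A: has coconut, so not coconut-free — out
B: has white sugar, so not no-added-sugar — no
C: has white sugar, so not no-added-sugar; has peanut, so not peanut-free — no
D: has oat flour, so not oat-free — no
E: has coconut, so not coconut-free; has peanut, so not peanut-free (and 1 more) — no
F: has white sugar, so not no-added-sugar — out
G: nothing on the exclusion list — valid
H: has peanut, so not peanut-free — out
I: only tofu and apple; none excluded — keep
J: not usable as a binder; has rolled oats, so not oat-free — reject
K: not usable as a binder; has coconut cream, so not coconut-free — no

G, I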